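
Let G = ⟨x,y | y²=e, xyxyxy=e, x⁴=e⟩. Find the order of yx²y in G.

Compute successive powers until reaching e:
  (yx²y)¹ = yx²y, (yx²y)² = e.
The smallest positive k with (yx²y)ᵏ = e is 2.

Answer: 2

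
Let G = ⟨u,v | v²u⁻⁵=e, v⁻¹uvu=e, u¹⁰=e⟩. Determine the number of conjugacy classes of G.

The conjugacy classes (representative and size) are:
  [e] (size 1), [u] (size 2), [u⁸] (size 2), [u⁷] (size 2), [u⁴] (size 2), [u⁵] (size 1), [u⁴v] (size 5), [u²v⁻¹] (size 5).
Class equation: 1 + 2 + 2 + 2 + 2 + 1 + 5 + 5 = 20 = |G|. So G has 8 conjugacy classes.

Answer: 8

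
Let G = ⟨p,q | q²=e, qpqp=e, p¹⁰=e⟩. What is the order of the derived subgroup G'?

G' = [G, G] is generated by all commutators. The generator-pair commutators are: [p, q] = p².
The subgroup they normally generate is {e, p², p⁴, p⁶, p⁸}, of order 5.
Check: |G/G'| = 20/5 = 4 is the order of the abelianisation.

Answer: 5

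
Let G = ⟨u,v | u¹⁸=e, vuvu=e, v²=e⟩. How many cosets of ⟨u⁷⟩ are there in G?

First find ord(u⁷) by computing successive powers:
  (u⁷)¹ = u⁷, (u⁷)² = u¹⁴, (u⁷)³ = u³, (u⁷)⁴ = u¹⁰, (u⁷)⁵ = u¹⁷, (u⁷)⁶ = u⁶, (u⁷)⁷ = u¹³, (u⁷)⁸ = u², (u⁷)⁹ = u⁹, (u⁷)¹⁰ = u¹⁶, (u⁷)¹¹ = u⁵, (u⁷)¹² = u¹², (u⁷)¹³ = u, (u⁷)¹⁴ = u⁸, (u⁷)¹⁵ = u¹⁵, (u⁷)¹⁶ = u⁴, (u⁷)¹⁷ = u¹¹, (u⁷)¹⁸ = e.
So |⟨u⁷⟩| = ord(u⁷) = 18. With |G| = 36, by Lagrange [G : ⟨u⁷⟩] = 36/18 = 2.

Answer: 2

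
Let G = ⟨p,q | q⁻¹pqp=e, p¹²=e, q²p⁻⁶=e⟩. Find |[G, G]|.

G' = [G, G] is generated by all commutators. The generator-pair commutators are: [p, q] = p².
The subgroup they normally generate is {e, p², p⁴, p⁶, p⁸, p¹⁰}, of order 6.
Check: |G/G'| = 24/6 = 4 is the order of the abelianisation.

Answer: 6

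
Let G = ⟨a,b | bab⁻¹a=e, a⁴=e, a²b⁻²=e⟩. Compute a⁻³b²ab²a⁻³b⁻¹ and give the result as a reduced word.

Multiply left to right, reducing at each step:
  a · b² = a³
  (a³) · a = e
  e · b² = a²
  (a²) · a⁻³ = a³
  (a³) · b⁻¹ = ab

Answer: ab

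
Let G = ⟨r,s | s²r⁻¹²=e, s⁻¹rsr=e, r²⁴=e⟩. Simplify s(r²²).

Compute s · (r²²) by multiplying left to right and reducing via the relations at each step:
  s · r²² = r²s

Answer: r²s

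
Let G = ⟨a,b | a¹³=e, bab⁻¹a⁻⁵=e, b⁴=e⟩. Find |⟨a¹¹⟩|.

|⟨a¹¹⟩| equals the order of a¹¹. Compute successive powers until reaching e:
  (a¹¹)¹ = a¹¹, (a¹¹)² = a⁹, (a¹¹)³ = a⁷, (a¹¹)⁴ = a⁵, (a¹¹)⁵ = a³, (a¹¹)⁶ = a, (a¹¹)⁷ = a¹², (a¹¹)⁸ = a¹⁰, (a¹¹)⁹ = a⁸, (a¹¹)¹⁰ = a⁶, (a¹¹)¹¹ = a⁴, (a¹¹)¹² = a², (a¹¹)¹³ = e.
The smallest positive k with (a¹¹)ᵏ = e is 13, so |⟨a¹¹⟩| = 13.

Answer: 13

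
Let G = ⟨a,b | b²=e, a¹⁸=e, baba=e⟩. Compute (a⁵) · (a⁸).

Compute (a⁵) · (a⁸) by multiplying left to right and reducing via the relations at each step:
  (a⁵) · a⁸ = a¹³

Answer: a¹³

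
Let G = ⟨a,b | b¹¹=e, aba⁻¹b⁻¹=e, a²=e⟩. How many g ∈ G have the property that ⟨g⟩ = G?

G is cyclic of order 22. An element generates G iff its order is 22, and a cyclic group of order 22 has exactly φ(22) = 10 such elements.

Answer: 10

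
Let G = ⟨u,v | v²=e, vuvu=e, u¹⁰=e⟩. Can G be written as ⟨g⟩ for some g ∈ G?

Every cyclic group is abelian. But u·v = uv while v·u = u⁹v, so u·v ≠ v·u and G is not abelian. Hence G is not cyclic.

Answer: No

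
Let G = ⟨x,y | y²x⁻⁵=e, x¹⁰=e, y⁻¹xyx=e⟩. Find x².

Compute successive powers of x, reducing at each step:
  x²: x · x = x²

Answer: x²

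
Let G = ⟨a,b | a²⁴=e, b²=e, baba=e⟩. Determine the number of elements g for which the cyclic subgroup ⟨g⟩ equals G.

⟨g⟩ = G would require ord(g) = |G| = 48, but the maximum element order in G is 24 < 48. So G is not cyclic and no single element generates it: the count is 0.

Answer: 0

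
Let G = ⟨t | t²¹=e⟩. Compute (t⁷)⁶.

Compute successive powers of (t⁷), reducing at each step:
  (t⁷)²: (t⁷) · t⁷ = t¹⁴
  (t⁷)³: (t¹⁴) · t⁷ = e
  (t⁷)⁴: e · t⁷ = t⁷
  (t⁷)⁵: (t⁷) · t⁷ = t¹⁴
  (t⁷)⁶: (t¹⁴) · t⁷ = e

Answer: e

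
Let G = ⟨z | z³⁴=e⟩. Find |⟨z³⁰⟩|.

|⟨z³⁰⟩| equals the order of z³⁰. Compute successive powers until reaching e:
  (z³⁰)¹ = z³⁰, (z³⁰)² = z²⁶, (z³⁰)³ = z²², (z³⁰)⁴ = z¹⁸, (z³⁰)⁵ = z¹⁴, (z³⁰)⁶ = z¹⁰, (z³⁰)⁷ = z⁶, (z³⁰)⁸ = z², (z³⁰)⁹ = z³², (z³⁰)¹⁰ = z²⁸, (z³⁰)¹¹ = z²⁴, (z³⁰)¹² = z²⁰, (z³⁰)¹³ = z¹⁶, (z³⁰)¹⁴ = z¹², (z³⁰)¹⁵ = z⁸, (z³⁰)¹⁶ = z⁴, (z³⁰)¹⁷ = e.
The smallest positive k with (z³⁰)ᵏ = e is 17, so |⟨z³⁰⟩| = 17.

Answer: 17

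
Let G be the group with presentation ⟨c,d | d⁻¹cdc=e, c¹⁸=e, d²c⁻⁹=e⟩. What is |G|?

Enumerate words in the generators, reducing via the relations: the distinct elements are
  {c, d, e, cd, c², c³, c⁴, c⁵, c⁶, c⁷, c⁸, c⁹, c²d, c³d, c¹², c¹³, c¹¹, c¹⁰, c¹⁴, c¹⁵, c¹⁶, c¹⁷, c⁴d, c⁵d, c⁶d, c⁷d, c⁸d, d⁻¹, cd⁻¹, c²d⁻¹, c³d⁻¹, c⁴d⁻¹, c⁵d⁻¹, c⁶d⁻¹, c⁷d⁻¹, c⁸d⁻¹}.
No further products give new elements, so |G| = 36.

Answer: 36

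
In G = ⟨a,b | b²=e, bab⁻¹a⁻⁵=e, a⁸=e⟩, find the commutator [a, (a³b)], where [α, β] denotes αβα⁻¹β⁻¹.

[a, (a³b)] = a·(a³b)·a⁻¹·(a³b)⁻¹.
  a · (a³b) = a⁴b
  (a⁴b) · (a⁷) = a⁷b
  (a⁷b) · (ab) = a⁴

Answer: a⁴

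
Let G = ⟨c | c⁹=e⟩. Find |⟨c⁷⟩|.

|⟨c⁷⟩| equals the order of c⁷. Compute successive powers until reaching e:
  (c⁷)¹ = c⁷, (c⁷)² = c⁵, (c⁷)³ = c³, (c⁷)⁴ = c, (c⁷)⁵ = c⁸, (c⁷)⁶ = c⁶, (c⁷)⁷ = c⁴, (c⁷)⁸ = c², (c⁷)⁹ = e.
The smallest positive k with (c⁷)ᵏ = e is 9, so |⟨c⁷⟩| = 9.

Answer: 9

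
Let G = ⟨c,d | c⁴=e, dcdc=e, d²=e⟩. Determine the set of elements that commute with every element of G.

An element z ∈ Z(G) iff z commutes with every generator.
For example c² is central: (c²)·c = c³ = c·(c²); (c²)·d = c²d = d·(c²).
Whereas c ∉ Z(G) since c·d = cd ≠ c³d = d·c.
Checking each of the 8 elements this way gives Z(G) = {e, c²}, of order 2.

Answer: {e, c²}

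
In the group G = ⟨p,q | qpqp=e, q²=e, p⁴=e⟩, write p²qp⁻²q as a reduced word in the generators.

Multiply left to right, reducing at each step:
  (p²) · q = p²q
  (p²q) · p⁻² = q
  q · q = e

Answer: e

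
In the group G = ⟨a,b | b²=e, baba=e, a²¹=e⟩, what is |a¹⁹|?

Compute successive powers until reaching e:
  (a¹⁹)¹ = a¹⁹, (a¹⁹)² = a¹⁷, (a¹⁹)³ = a¹⁵, (a¹⁹)⁴ = a¹³, (a¹⁹)⁵ = a¹¹, (a¹⁹)⁶ = a⁹, (a¹⁹)⁷ = a⁷, (a¹⁹)⁸ = a⁵, (a¹⁹)⁹ = a³, (a¹⁹)¹⁰ = a, (a¹⁹)¹¹ = a²⁰, (a¹⁹)¹² = a¹⁸, (a¹⁹)¹³ = a¹⁶, (a¹⁹)¹⁴ = a¹⁴, (a¹⁹)¹⁵ = a¹², (a¹⁹)¹⁶ = a¹⁰, (a¹⁹)¹⁷ = a⁸, (a¹⁹)¹⁸ = a⁶, (a¹⁹)¹⁹ = a⁴, (a¹⁹)²⁰ = a², (a¹⁹)²¹ = e.
The smallest positive k with (a¹⁹)ᵏ = e is 21.

Answer: 21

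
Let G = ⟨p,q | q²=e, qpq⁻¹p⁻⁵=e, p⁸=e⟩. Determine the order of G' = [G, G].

G' = [G, G] is generated by all commutators. The generator-pair commutators are: [p, q] = p⁴.
The subgroup they normally generate is {e, p⁴}, of order 2.
Check: |G/G'| = 16/2 = 8 is the order of the abelianisation.

Answer: 2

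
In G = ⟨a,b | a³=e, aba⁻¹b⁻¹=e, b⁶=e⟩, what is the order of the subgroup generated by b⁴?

|⟨b⁴⟩| equals the order of b⁴. Compute successive powers until reaching e:
  (b⁴)¹ = b⁴, (b⁴)² = b², (b⁴)³ = e.
The smallest positive k with (b⁴)ᵏ = e is 3, so |⟨b⁴⟩| = 3.

Answer: 3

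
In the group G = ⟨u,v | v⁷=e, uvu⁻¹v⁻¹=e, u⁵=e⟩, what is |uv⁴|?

Compute successive powers until reaching e:
  (uv⁴)¹ = uv⁴, (uv⁴)² = u²v, (uv⁴)³ = u³v⁵, (uv⁴)⁴ = u⁴v², (uv⁴)⁵ = v⁶, (uv⁴)⁶ = uv³, (uv⁴)⁷ = u², (uv⁴)⁸ = u³v⁴, (uv⁴)⁹ = u⁴v, (uv⁴)¹⁰ = v⁵, (uv⁴)¹¹ = uv², (uv⁴)¹² = u²v⁶, (uv⁴)¹³ = u³v³, (uv⁴)¹⁴ = u⁴, (uv⁴)¹⁵ = v⁴, (uv⁴)¹⁶ = uv, (uv⁴)¹⁷ = u²v⁵, (uv⁴)¹⁸ = u³v², (uv⁴)¹⁹ = u⁴v⁶, (uv⁴)²⁰ = v³, (uv⁴)²¹ = u, (uv⁴)²² = u²v⁴, (uv⁴)²³ = u³v, (uv⁴)²⁴ = u⁴v⁵, (uv⁴)²⁵ = v², (uv⁴)²⁶ = uv⁶, (uv⁴)²⁷ = u²v³, (uv⁴)²⁸ = u³, (uv⁴)²⁹ = u⁴v⁴, (uv⁴)³⁰ = v, (uv⁴)³¹ = uv⁵, (uv⁴)³² = u²v², (uv⁴)³³ = u³v⁶, (uv⁴)³⁴ = u⁴v³, (uv⁴)³⁵ = e.
The smallest positive k with (uv⁴)ᵏ = e is 35.

Answer: 35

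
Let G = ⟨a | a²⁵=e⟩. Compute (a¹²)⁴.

Compute successive powers of (a¹²), reducing at each step:
  (a¹²)²: (a¹²) · a¹² = a²⁴
  (a¹²)³: (a²⁴) · a¹² = a¹¹
  (a¹²)⁴: (a¹¹) · a¹² = a²³

Answer: a²³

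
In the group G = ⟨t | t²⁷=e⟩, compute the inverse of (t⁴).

The order of (t⁴) is 27 (smallest k with (t⁴)ᵏ = e), so (t⁴)⁻¹ = (t⁴)²⁶ = t²³.
Check: (t⁴) · (t²³) → (t⁴) · t²³ = e, giving e as required.

Answer: t²³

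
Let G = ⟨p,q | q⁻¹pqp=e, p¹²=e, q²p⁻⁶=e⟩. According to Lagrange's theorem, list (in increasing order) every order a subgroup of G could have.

|G| = 24 = 2³ · 3. By Lagrange's theorem the order of any subgroup divides 24; the divisors of 24 are 1, 2, 3, 4, 6, 8, 12, 24.

Answer: 1, 2, 3, 4, 6, 8, 12, 24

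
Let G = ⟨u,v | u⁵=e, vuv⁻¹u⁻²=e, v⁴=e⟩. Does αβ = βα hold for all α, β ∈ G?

u·v = uv but v·u = u²v, so u·v ≠ v·u and G is not abelian.

Answer: No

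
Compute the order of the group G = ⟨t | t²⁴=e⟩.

G is generated by a single element, so G is cyclic. The relator gives t²⁴ = e and no smaller power is forced to be e, so the 24 powers {e, t, t², t³, t⁴, t⁵, t⁶, t⁷, t⁸, t⁹, t²², t²³, t²¹, t²⁰, t¹², t¹³, t¹¹, t¹⁰, t¹⁴, t¹⁵, t¹⁶, t¹⁷, t¹⁸, t¹⁹} are distinct. Hence |G| = 24.

Answer: 24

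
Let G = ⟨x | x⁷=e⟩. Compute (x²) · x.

Compute (x²) · x by multiplying left to right and reducing via the relations at each step:
  (x²) · x = x³

Answer: x³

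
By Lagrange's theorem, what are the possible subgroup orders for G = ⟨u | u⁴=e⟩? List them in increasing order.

|G| = 4 = 2². By Lagrange's theorem the order of any subgroup divides 4; the divisors of 4 are 1, 2, 4.

Answer: 1, 2, 4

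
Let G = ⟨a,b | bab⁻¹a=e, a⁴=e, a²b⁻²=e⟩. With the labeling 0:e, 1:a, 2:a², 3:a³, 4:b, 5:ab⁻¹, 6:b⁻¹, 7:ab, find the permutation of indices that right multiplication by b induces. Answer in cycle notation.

(0 4 2 6)(1 7 3 5)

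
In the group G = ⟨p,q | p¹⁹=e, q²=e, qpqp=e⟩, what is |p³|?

Compute successive powers until reaching e:
  (p³)¹ = p³, (p³)² = p⁶, (p³)³ = p⁹, (p³)⁴ = p¹², (p³)⁵ = p¹⁵, (p³)⁶ = p¹⁸, (p³)⁷ = p², (p³)⁸ = p⁵, (p³)⁹ = p⁸, (p³)¹⁰ = p¹¹, (p³)¹¹ = p¹⁴, (p³)¹² = p¹⁷, (p³)¹³ = p, (p³)¹⁴ = p⁴, (p³)¹⁵ = p⁷, (p³)¹⁶ = p¹⁰, (p³)¹⁷ = p¹³, (p³)¹⁸ = p¹⁶, (p³)¹⁹ = e.
The smallest positive k with (p³)ᵏ = e is 19.

Answer: 19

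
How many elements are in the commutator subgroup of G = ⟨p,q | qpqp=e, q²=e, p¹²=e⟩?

G' = [G, G] is generated by all commutators. The generator-pair commutators are: [p, q] = p².
The subgroup they normally generate is {e, p², p⁴, p⁶, p⁸, p¹⁰}, of order 6.
Check: |G/G'| = 24/6 = 4 is the order of the abelianisation.

Answer: 6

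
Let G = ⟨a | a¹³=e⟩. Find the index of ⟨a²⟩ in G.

First find ord(a²) by computing successive powers:
  (a²)¹ = a², (a²)² = a⁴, (a²)³ = a⁶, (a²)⁴ = a⁸, (a²)⁵ = a¹⁰, (a²)⁶ = a¹², (a²)⁷ = a, (a²)⁸ = a³, (a²)⁹ = a⁵, (a²)¹⁰ = a⁷, (a²)¹¹ = a⁹, (a²)¹² = a¹¹, (a²)¹³ = e.
So |⟨a²⟩| = ord(a²) = 13. With |G| = 13, by Lagrange [G : ⟨a²⟩] = 13/13 = 1.

Answer: 1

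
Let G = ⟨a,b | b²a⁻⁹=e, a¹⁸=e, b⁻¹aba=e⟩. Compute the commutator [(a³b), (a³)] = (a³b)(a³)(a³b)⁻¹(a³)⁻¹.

[(a³b), (a³)] = (a³b)·(a³)·(a³b)⁻¹·(a³)⁻¹.
  (a³b) · (a³) = b
  b · (a³b⁻¹) = a¹⁵
  (a¹⁵) · (a¹⁵) = a¹²

Answer: a¹²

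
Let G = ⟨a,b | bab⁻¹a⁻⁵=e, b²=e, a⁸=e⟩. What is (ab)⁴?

Compute successive powers of (ab), reducing at each step:
  (ab)²: (ab) · a = a⁶b;   (a⁶b) · b = a⁶
  (ab)³: (a⁶) · a = a⁷;   (a⁷) · b = a⁷b
  (ab)⁴: (a⁷b) · a = a⁴b;   (a⁴b) · b = a⁴

Answer: a⁴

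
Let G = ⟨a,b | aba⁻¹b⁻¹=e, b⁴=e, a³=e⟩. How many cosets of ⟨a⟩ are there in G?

First find ord(a) by computing successive powers:
  a¹ = a, a² = a², a³ = e.
So |⟨a⟩| = ord(a) = 3. With |G| = 12, by Lagrange [G : ⟨a⟩] = 12/3 = 4.

Answer: 4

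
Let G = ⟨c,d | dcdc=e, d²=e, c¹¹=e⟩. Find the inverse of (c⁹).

The order of (c⁹) is 11 (smallest k with (c⁹)ᵏ = e), so (c⁹)⁻¹ = (c⁹)¹⁰ = c².
Check: (c⁹) · (c²) → (c⁹) · c² = e, giving e as required.

Answer: c²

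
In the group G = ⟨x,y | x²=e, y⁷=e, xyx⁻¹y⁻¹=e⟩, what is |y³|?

Compute successive powers until reaching e:
  (y³)¹ = y³, (y³)² = y⁶, (y³)³ = y², (y³)⁴ = y⁵, (y³)⁵ = y, (y³)⁶ = y⁴, (y³)⁷ = e.
The smallest positive k with (y³)ᵏ = e is 7.

Answer: 7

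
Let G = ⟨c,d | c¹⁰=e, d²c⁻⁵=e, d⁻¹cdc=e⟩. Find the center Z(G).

An element z ∈ Z(G) iff z commutes with every generator.
For example c⁵ is central: (c⁵)·c = c⁶ = c·(c⁵); (c⁵)·d = d⁻¹ = d·(c⁵).
Whereas c ∉ Z(G) since c·d = cd ≠ c⁴d⁻¹ = d·c.
Checking each of the 20 elements this way gives Z(G) = {e, c⁵}, of order 2.

Answer: {e, c⁵}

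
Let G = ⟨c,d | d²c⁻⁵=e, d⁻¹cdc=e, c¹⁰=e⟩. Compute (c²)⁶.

Compute successive powers of (c²), reducing at each step:
  (c²)²: (c²) · c² = c⁴
  (c²)³: (c⁴) · c² = c⁶
  (c²)⁴: (c⁶) · c² = c⁸
  (c²)⁵: (c⁸) · c² = e
  (c²)⁶: e · c² = c²

Answer: c²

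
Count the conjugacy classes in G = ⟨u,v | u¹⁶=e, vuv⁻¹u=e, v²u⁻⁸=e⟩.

The conjugacy classes (representative and size) are:
  [e] (size 1), [u] (size 2), [u¹⁴] (size 2), [u¹³] (size 2), [u¹²] (size 2), [u⁵] (size 2), [u¹⁰] (size 2), [u⁷] (size 2), [u⁸] (size 1), [v⁻¹] (size 8), [u⁷v⁻¹] (size 8).
Class equation: 1 + 2 + 2 + 2 + 2 + 2 + 2 + 2 + 1 + 8 + 8 = 32 = |G|. So G has 11 conjugacy classes.

Answer: 11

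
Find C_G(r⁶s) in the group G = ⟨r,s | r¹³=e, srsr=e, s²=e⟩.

⟨r⁶s⟩ ⊆ C_G(r⁶s) since powers of r⁶s commute with r⁶s; so |C_G(r⁶s)| ≥ |⟨r⁶s⟩| = 2.
By orbit–stabilizer, |C_G(r⁶s)| = |G| / |conj. class of r⁶s| = 26 / 13 = 2.
The 2 elements commuting with r⁶s are {e, r⁶s}.

Answer: {e, r⁶s}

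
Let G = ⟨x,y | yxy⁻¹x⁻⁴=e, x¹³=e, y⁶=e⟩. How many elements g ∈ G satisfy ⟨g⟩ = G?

⟨g⟩ = G would require ord(g) = |G| = 78, but the maximum element order in G is 13 < 78. So G is not cyclic and no single element generates it: the count is 0.

Answer: 0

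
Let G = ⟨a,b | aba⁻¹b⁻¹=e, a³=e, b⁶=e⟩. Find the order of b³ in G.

Compute successive powers until reaching e:
  (b³)¹ = b³, (b³)² = e.
The smallest positive k with (b³)ᵏ = e is 2.

Answer: 2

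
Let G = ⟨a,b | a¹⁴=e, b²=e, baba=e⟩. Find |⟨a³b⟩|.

|⟨a³b⟩| equals the order of a³b. Compute successive powers until reaching e:
  (a³b)¹ = a³b, (a³b)² = e.
The smallest positive k with (a³b)ᵏ = e is 2, so |⟨a³b⟩| = 2.

Answer: 2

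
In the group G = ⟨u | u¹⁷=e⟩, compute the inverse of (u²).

The order of (u²) is 17 (smallest k with (u²)ᵏ = e), so (u²)⁻¹ = (u²)¹⁶ = u¹⁵.
Check: (u²) · (u¹⁵) → (u²) · u¹⁵ = e, giving e as required.

Answer: u¹⁵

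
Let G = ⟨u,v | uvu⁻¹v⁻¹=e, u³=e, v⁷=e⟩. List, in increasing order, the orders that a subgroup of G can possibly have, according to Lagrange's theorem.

|G| = 21 = 3 · 7. By Lagrange's theorem the order of any subgroup divides 21; the divisors of 21 are 1, 3, 7, 21.

Answer: 1, 3, 7, 21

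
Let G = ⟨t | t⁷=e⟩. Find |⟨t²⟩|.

|⟨t²⟩| equals the order of t². Compute successive powers until reaching e:
  (t²)¹ = t², (t²)² = t⁴, (t²)³ = t⁶, (t²)⁴ = t, (t²)⁵ = t³, (t²)⁶ = t⁵, (t²)⁷ = e.
The smallest positive k with (t²)ᵏ = e is 7, so |⟨t²⟩| = 7.

Answer: 7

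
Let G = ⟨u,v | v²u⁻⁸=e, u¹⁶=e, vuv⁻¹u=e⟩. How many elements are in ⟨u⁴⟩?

|⟨u⁴⟩| equals the order of u⁴. Compute successive powers until reaching e:
  (u⁴)¹ = u⁴, (u⁴)² = u⁸, (u⁴)³ = u¹², (u⁴)⁴ = e.
The smallest positive k with (u⁴)ᵏ = e is 4, so |⟨u⁴⟩| = 4.

Answer: 4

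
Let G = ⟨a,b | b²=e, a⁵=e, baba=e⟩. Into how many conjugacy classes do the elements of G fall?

The conjugacy classes (representative and size) are:
  [e] (size 1), [a] (size 2), [a²] (size 2), [b] (size 5).
Class equation: 1 + 2 + 2 + 5 = 10 = |G|. So G has 4 conjugacy classes.

Answer: 4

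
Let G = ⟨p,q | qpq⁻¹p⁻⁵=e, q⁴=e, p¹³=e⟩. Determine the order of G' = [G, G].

G' = [G, G] is generated by all commutators. The generator-pair commutators are: [p, q] = p⁹.
The subgroup they normally generate is {e, p, p², p³, p⁴, p⁵, p⁶, p⁷, p⁸, p⁹, p¹⁰, p¹¹, p¹²}, of order 13.
Check: |G/G'| = 52/13 = 4 is the order of the abelianisation.

Answer: 13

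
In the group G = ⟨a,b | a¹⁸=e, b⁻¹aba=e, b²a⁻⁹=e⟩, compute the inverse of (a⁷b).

The order of (a⁷b) is 4 (smallest k with (a⁷b)ᵏ = e), so (a⁷b)⁻¹ = (a⁷b)³ = a⁷b⁻¹.
Check: (a⁷b) · (a⁷b⁻¹) → (a⁷b) · a⁷ = b;   b · b⁻¹ = e, giving e as required.

Answer: a⁷b⁻¹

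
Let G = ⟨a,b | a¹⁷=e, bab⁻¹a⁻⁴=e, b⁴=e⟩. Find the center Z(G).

An element z ∈ Z(G) iff z commutes with every generator.
For example e is central: e·a = a = a·e; e·b = b = b·e.
Whereas a ∉ Z(G) since a·b = ab ≠ a⁴b = b·a.
Checking each of the 68 elements this way gives Z(G) = {e}, of order 1.

Answer: {e}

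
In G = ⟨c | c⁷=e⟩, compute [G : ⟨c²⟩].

First find ord(c²) by computing successive powers:
  (c²)¹ = c², (c²)² = c⁴, (c²)³ = c⁶, (c²)⁴ = c, (c²)⁵ = c³, (c²)⁶ = c⁵, (c²)⁷ = e.
So |⟨c²⟩| = ord(c²) = 7. With |G| = 7, by Lagrange [G : ⟨c²⟩] = 7/7 = 1.

Answer: 1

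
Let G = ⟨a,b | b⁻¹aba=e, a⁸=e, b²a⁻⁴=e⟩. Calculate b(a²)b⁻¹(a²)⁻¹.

[b, (a²)] = b·(a²)·b⁻¹·(a²)⁻¹.
  b · (a²) = a²b⁻¹
  (a²b⁻¹) · (b⁻¹) = a⁶
  (a⁶) · (a⁶) = a⁴

Answer: a⁴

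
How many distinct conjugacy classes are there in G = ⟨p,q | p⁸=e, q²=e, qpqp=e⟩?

The conjugacy classes (representative and size) are:
  [e] (size 1), [p] (size 2), [p⁶] (size 2), [p³] (size 2), [p⁴] (size 1), [q] (size 4), [p⁵q] (size 4).
Class equation: 1 + 2 + 2 + 2 + 1 + 4 + 4 = 16 = |G|. So G has 7 conjugacy classes.

Answer: 7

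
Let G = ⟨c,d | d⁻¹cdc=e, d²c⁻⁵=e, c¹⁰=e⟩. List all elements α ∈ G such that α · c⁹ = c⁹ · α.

⟨c⁹⟩ ⊆ C_G(c⁹) since powers of c⁹ commute with c⁹; so |C_G(c⁹)| ≥ |⟨c⁹⟩| = 10.
By orbit–stabilizer, |C_G(c⁹)| = |G| / |conj. class of c⁹| = 20 / 2 = 10.
The 10 elements commuting with c⁹ are {e, c, c², c³, c⁴, c⁵, c⁶, c⁷, c⁸, c⁹}.

Answer: {e, c, c², c³, c⁴, c⁵, c⁶, c⁷, c⁸, c⁹}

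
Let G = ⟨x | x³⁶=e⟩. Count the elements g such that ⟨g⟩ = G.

G is cyclic of order 36. An element generates G iff its order is 36, and a cyclic group of order 36 has exactly φ(36) = 12 such elements.

Answer: 12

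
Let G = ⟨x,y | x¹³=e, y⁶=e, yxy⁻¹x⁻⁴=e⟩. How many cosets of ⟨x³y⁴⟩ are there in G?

First find ord(x³y⁴) by computing successive powers:
  (x³y⁴)¹ = x³y⁴, (x³y⁴)² = x⁴y², (x³y⁴)³ = e.
So |⟨x³y⁴⟩| = ord(x³y⁴) = 3. With |G| = 78, by Lagrange [G : ⟨x³y⁴⟩] = 78/3 = 26.

Answer: 26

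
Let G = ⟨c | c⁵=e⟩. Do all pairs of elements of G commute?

G has a single generator, so G is cyclic and hence abelian.

Answer: Yes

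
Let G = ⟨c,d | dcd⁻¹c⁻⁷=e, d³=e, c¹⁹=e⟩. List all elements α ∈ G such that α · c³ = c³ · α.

⟨c³⟩ ⊆ C_G(c³) since powers of c³ commute with c³; so |C_G(c³)| ≥ |⟨c³⟩| = 19.
By orbit–stabilizer, |C_G(c³)| = |G| / |conj. class of c³| = 57 / 3 = 19.
The 19 elements commuting with c³ are {e, c, c², c³, c⁴, c⁵, c⁶, c⁷, c⁸, c⁹, c¹⁰, c¹¹, c¹², c¹³, c¹⁴, c¹⁵, c¹⁶, c¹⁷, c¹⁸}.

Answer: {e, c, c², c³, c⁴, c⁵, c⁶, c⁷, c⁸, c⁹, c¹⁰, c¹¹, c¹², c¹³, c¹⁴, c¹⁵, c¹⁶, c¹⁷, c¹⁸}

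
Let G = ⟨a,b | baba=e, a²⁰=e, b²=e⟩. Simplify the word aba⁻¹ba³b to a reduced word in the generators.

Multiply left to right, reducing at each step:
  a · b = ab
  (ab) · a⁻¹ = a²b
  (a²b) · b = a²
  (a²) · a³ = a⁵
  (a⁵) · b = a⁵b

Answer: a⁵b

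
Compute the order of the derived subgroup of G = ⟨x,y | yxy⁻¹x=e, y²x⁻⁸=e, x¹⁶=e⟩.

G' = [G, G] is generated by all commutators. The generator-pair commutators are: [x, y] = x².
The subgroup they normally generate is {e, x², x⁴, x⁶, x⁸, x¹⁰, x¹², x¹⁴}, of order 8.
Check: |G/G'| = 32/8 = 4 is the order of the abelianisation.

Answer: 8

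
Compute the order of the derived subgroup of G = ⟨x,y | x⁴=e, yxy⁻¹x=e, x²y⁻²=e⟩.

G' = [G, G] is generated by all commutators. The generator-pair commutators are: [x, y] = x².
The subgroup they normally generate is {e, x²}, of order 2.
Check: |G/G'| = 8/2 = 4 is the order of the abelianisation.

Answer: 2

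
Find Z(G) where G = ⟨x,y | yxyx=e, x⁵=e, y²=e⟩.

An element z ∈ Z(G) iff z commutes with every generator.
For example e is central: e·x = x = x·e; e·y = y = y·e.
Whereas x ∉ Z(G) since x·y = xy ≠ x⁴y = y·x.
Checking each of the 10 elements this way gives Z(G) = {e}, of order 1.

Answer: {e}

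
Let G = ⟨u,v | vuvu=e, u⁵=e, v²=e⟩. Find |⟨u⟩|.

|⟨u⟩| equals the order of u. Compute successive powers until reaching e:
  u¹ = u, u² = u², u³ = u³, u⁴ = u⁴, u⁵ = e.
The smallest positive k with uᵏ = e is 5, so |⟨u⟩| = 5.

Answer: 5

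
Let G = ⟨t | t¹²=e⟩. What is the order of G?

G is generated by a single element, so G is cyclic. The relator gives t¹² = e and no smaller power is forced to be e, so the 12 powers {e, t, t², t³, t⁴, t⁵, t⁶, t⁷, t⁸, t⁹, t¹¹, t¹⁰} are distinct. Hence |G| = 12.

Answer: 12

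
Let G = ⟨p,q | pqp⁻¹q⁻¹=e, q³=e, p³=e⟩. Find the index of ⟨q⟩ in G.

First find ord(q) by computing successive powers:
  q¹ = q, q² = q², q³ = e.
So |⟨q⟩| = ord(q) = 3. With |G| = 9, by Lagrange [G : ⟨q⟩] = 9/3 = 3.

Answer: 3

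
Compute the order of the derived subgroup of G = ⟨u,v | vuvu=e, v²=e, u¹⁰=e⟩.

G' = [G, G] is generated by all commutators. The generator-pair commutators are: [u, v] = u².
The subgroup they normally generate is {e, u², u⁴, u⁶, u⁸}, of order 5.
Check: |G/G'| = 20/5 = 4 is the order of the abelianisation.

Answer: 5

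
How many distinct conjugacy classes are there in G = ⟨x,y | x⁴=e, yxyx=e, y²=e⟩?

The conjugacy classes (representative and size) are:
  [e] (size 1), [x] (size 2), [x²] (size 1), [x²y] (size 2), [x³y] (size 2).
Class equation: 1 + 2 + 1 + 2 + 2 = 8 = |G|. So G has 5 conjugacy classes.

Answer: 5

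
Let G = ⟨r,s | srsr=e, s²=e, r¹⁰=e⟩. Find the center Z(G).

An element z ∈ Z(G) iff z commutes with every generator.
For example r⁵ is central: (r⁵)·r = r⁶ = r·(r⁵); (r⁵)·s = r⁵s = s·(r⁵).
Whereas r ∉ Z(G) since r·s = rs ≠ r⁹s = s·r.
Checking each of the 20 elements this way gives Z(G) = {e, r⁵}, of order 2.

Answer: {e, r⁵}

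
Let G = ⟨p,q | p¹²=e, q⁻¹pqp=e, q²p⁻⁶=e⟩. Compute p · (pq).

Compute p · (pq) by multiplying left to right and reducing via the relations at each step:
  p · p = p²
  (p²) · q = p²q

Answer: p²q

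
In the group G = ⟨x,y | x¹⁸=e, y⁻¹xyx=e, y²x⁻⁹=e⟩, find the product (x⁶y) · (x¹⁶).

Compute (x⁶y) · (x¹⁶) by multiplying left to right and reducing via the relations at each step:
  (x⁶y) · x¹⁶ = x⁸y

Answer: x⁸y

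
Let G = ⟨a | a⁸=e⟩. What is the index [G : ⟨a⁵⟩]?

First find ord(a⁵) by computing successive powers:
  (a⁵)¹ = a⁵, (a⁵)² = a², (a⁵)³ = a⁷, (a⁵)⁴ = a⁴, (a⁵)⁵ = a, (a⁵)⁶ = a⁶, (a⁵)⁷ = a³, (a⁵)⁸ = e.
So |⟨a⁵⟩| = ord(a⁵) = 8. With |G| = 8, by Lagrange [G : ⟨a⁵⟩] = 8/8 = 1.

Answer: 1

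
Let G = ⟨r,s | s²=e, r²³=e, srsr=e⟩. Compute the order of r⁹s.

Compute successive powers until reaching e:
  (r⁹s)¹ = r⁹s, (r⁹s)² = e.
The smallest positive k with (r⁹s)ᵏ = e is 2.

Answer: 2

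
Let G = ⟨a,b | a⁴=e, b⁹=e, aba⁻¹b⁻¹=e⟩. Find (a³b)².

Compute successive powers of (a³b), reducing at each step:
  (a³b)²: (a³b) · a³ = a²b;   (a²b) · b = a²b²

Answer: a²b²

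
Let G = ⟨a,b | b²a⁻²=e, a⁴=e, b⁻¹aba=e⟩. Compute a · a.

Compute a · a by multiplying left to right and reducing via the relations at each step:
  a · a = a²

Answer: a²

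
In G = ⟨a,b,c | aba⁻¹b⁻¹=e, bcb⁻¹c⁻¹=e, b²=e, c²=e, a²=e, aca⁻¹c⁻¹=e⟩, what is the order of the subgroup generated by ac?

|⟨ac⟩| equals the order of ac. Compute successive powers until reaching e:
  (ac)¹ = ac, (ac)² = e.
The smallest positive k with (ac)ᵏ = e is 2, so |⟨ac⟩| = 2.

Answer: 2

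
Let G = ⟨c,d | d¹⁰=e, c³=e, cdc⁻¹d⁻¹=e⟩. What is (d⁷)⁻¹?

The order of (d⁷) is 10 (smallest k with (d⁷)ᵏ = e), so (d⁷)⁻¹ = (d⁷)⁹ = d³.
Check: (d⁷) · (d³) → (d⁷) · d³ = e, giving e as required.

Answer: d³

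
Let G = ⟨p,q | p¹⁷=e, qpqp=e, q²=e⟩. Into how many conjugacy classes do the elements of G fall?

The conjugacy classes (representative and size) are:
  [e] (size 1), [p¹⁶] (size 2), [p²] (size 2), [p³] (size 2), [p¹³] (size 2), [p¹²] (size 2), [p⁶] (size 2), [p¹⁰] (size 2), [p⁹] (size 2), [p⁷q] (size 17).
Class equation: 1 + 2 + 2 + 2 + 2 + 2 + 2 + 2 + 2 + 17 = 34 = |G|. So G has 10 conjugacy classes.

Answer: 10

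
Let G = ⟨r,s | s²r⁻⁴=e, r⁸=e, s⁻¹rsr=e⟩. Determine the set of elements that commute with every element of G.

An element z ∈ Z(G) iff z commutes with every generator.
For example r⁴ is central: (r⁴)·r = r⁵ = r·(r⁴); (r⁴)·s = s⁻¹ = s·(r⁴).
Whereas r ∉ Z(G) since r·s = rs ≠ r³s⁻¹ = s·r.
Checking each of the 16 elements this way gives Z(G) = {e, r⁴}, of order 2.

Answer: {e, r⁴}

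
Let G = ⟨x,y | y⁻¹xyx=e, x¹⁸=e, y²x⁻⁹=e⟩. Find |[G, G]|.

G' = [G, G] is generated by all commutators. The generator-pair commutators are: [x, y] = x².
The subgroup they normally generate is {e, x², x⁴, x⁶, x⁸, x¹⁰, x¹², x¹⁴, x¹⁶}, of order 9.
Check: |G/G'| = 36/9 = 4 is the order of the abelianisation.

Answer: 9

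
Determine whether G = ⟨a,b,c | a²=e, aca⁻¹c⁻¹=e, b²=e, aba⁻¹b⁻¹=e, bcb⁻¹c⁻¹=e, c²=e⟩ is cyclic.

|G| = 8, but the maximum element order in G is 2 < 8. No single element generates all of G, so G is not cyclic.

Answer: No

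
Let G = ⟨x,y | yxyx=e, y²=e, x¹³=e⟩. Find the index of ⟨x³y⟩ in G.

First find ord(x³y) by computing successive powers:
  (x³y)¹ = x³y, (x³y)² = e.
So |⟨x³y⟩| = ord(x³y) = 2. With |G| = 26, by Lagrange [G : ⟨x³y⟩] = 26/2 = 13.

Answer: 13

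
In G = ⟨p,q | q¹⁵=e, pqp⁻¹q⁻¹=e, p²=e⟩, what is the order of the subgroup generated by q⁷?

|⟨q⁷⟩| equals the order of q⁷. Compute successive powers until reaching e:
  (q⁷)¹ = q⁷, (q⁷)² = q¹⁴, (q⁷)³ = q⁶, (q⁷)⁴ = q¹³, (q⁷)⁵ = q⁵, (q⁷)⁶ = q¹², (q⁷)⁷ = q⁴, (q⁷)⁸ = q¹¹, (q⁷)⁹ = q³, (q⁷)¹⁰ = q¹⁰, (q⁷)¹¹ = q², (q⁷)¹² = q⁹, (q⁷)¹³ = q, (q⁷)¹⁴ = q⁸, (q⁷)¹⁵ = e.
The smallest positive k with (q⁷)ᵏ = e is 15, so |⟨q⁷⟩| = 15.

Answer: 15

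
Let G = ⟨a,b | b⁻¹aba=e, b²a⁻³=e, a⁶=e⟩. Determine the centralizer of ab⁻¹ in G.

⟨ab⁻¹⟩ ⊆ C_G(ab⁻¹) since powers of ab⁻¹ commute with ab⁻¹; so |C_G(ab⁻¹)| ≥ |⟨ab⁻¹⟩| = 4.
By orbit–stabilizer, |C_G(ab⁻¹)| = |G| / |conj. class of ab⁻¹| = 12 / 3 = 4.
The 4 elements commuting with ab⁻¹ are {e, a³, ab, ab⁻¹}.

Answer: {e, a³, ab, ab⁻¹}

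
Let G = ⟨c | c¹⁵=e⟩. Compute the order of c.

Compute successive powers until reaching e:
  c¹ = c, c² = c², c³ = c³, c⁴ = c⁴, c⁵ = c⁵, c⁶ = c⁶, c⁷ = c⁷, c⁸ = c⁸, c⁹ = c⁹, c¹⁰ = c¹⁰, c¹¹ = c¹¹, c¹² = c¹², c¹³ = c¹³, c¹⁴ = c¹⁴, c¹⁵ = e.
The smallest positive k with cᵏ = e is 15.

Answer: 15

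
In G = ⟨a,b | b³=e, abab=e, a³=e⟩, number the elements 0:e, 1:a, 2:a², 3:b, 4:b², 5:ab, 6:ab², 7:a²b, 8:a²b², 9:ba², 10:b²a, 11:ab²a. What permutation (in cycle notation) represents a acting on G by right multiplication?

(0 1 2)(3 8 9)(4 10 5)(6 11 7)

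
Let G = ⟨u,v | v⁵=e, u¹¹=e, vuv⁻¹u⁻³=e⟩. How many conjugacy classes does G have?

The conjugacy classes (representative and size) are:
  [e] (size 1), [u³] (size 5), [u⁶] (size 5), [u⁷v] (size 11), [u⁹v²] (size 11), [u⁷v³] (size 11), [u⁷v⁴] (size 11).
Class equation: 1 + 5 + 5 + 11 + 11 + 11 + 11 = 55 = |G|. So G has 7 conjugacy classes.

Answer: 7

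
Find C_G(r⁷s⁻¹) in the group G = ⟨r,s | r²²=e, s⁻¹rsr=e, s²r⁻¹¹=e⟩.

⟨r⁷s⁻¹⟩ ⊆ C_G(r⁷s⁻¹) since powers of r⁷s⁻¹ commute with r⁷s⁻¹; so |C_G(r⁷s⁻¹)| ≥ |⟨r⁷s⁻¹⟩| = 4.
By orbit–stabilizer, |C_G(r⁷s⁻¹)| = |G| / |conj. class of r⁷s⁻¹| = 44 / 11 = 4.
The 4 elements commuting with r⁷s⁻¹ are {e, r¹¹, r⁷s, r⁷s⁻¹}.

Answer: {e, r¹¹, r⁷s, r⁷s⁻¹}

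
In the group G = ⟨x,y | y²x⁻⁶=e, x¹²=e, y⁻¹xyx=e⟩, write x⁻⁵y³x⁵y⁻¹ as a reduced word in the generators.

Multiply left to right, reducing at each step:
  (x⁷) · y³ = xy
  (xy) · x⁵ = x²y⁻¹
  (x²y⁻¹) · y⁻¹ = x⁸

Answer: x⁸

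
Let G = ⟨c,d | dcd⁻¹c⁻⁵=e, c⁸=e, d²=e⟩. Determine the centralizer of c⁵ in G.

⟨c⁵⟩ ⊆ C_G(c⁵) since powers of c⁵ commute with c⁵; so |C_G(c⁵)| ≥ |⟨c⁵⟩| = 8.
By orbit–stabilizer, |C_G(c⁵)| = |G| / |conj. class of c⁵| = 16 / 2 = 8.
The 8 elements commuting with c⁵ are {e, c, c², c³, c⁴, c⁵, c⁶, c⁷}.

Answer: {e, c, c², c³, c⁴, c⁵, c⁶, c⁷}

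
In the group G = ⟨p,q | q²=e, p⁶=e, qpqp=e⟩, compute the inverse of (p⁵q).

The order of (p⁵q) is 2 (smallest k with (p⁵q)ᵏ = e), so (p⁵q)⁻¹ = (p⁵q)¹ = p⁵q.
Check: (p⁵q) · (p⁵q) → (p⁵q) · p⁵ = q;   q · q = e, giving e as required.

Answer: p⁵q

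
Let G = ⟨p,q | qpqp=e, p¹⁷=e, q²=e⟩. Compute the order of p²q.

Compute successive powers until reaching e:
  (p²q)¹ = p²q, (p²q)² = e.
The smallest positive k with (p²q)ᵏ = e is 2.

Answer: 2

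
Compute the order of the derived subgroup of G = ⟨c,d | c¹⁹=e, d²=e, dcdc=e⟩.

G' = [G, G] is generated by all commutators. The generator-pair commutators are: [c, d] = c².
The subgroup they normally generate is {e, c, c², c³, c⁴, c⁵, c⁶, c⁷, c⁸, c⁹, c¹⁰, c¹¹, c¹², c¹³, c¹⁴, c¹⁵, c¹⁶, c¹⁷, c¹⁸}, of order 19.
Check: |G/G'| = 38/19 = 2 is the order of the abelianisation.

Answer: 19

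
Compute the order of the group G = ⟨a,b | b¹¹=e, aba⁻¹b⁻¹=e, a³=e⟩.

Enumerate words in the generators, reducing via the relations: the distinct elements are
  {a, b, e, ab, a², b², b³, b⁴, b⁵, b⁶, b⁷, b⁸, b⁹, ab², ab³, ab⁴, ab⁵, ab⁶, ab⁷, ab⁸, ab⁹, a²b, b¹⁰, ab¹⁰, a²b², a²b³, a²b⁴, a²b⁵, a²b⁶, a²b⁷, a²b⁸, a²b⁹, a²b¹⁰}.
No further products give new elements, so |G| = 33.

Answer: 33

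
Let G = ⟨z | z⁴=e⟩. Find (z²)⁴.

Compute successive powers of (z²), reducing at each step:
  (z²)²: (z²) · z² = e
  (z²)³: e · z² = z²
  (z²)⁴: (z²) · z² = e

Answer: e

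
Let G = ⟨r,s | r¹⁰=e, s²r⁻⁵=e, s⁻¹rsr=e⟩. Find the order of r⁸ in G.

Compute successive powers until reaching e:
  (r⁸)¹ = r⁸, (r⁸)² = r⁶, (r⁸)³ = r⁴, (r⁸)⁴ = r², (r⁸)⁵ = e.
The smallest positive k with (r⁸)ᵏ = e is 5.

Answer: 5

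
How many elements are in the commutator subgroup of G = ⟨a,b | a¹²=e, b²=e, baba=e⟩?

G' = [G, G] is generated by all commutators. The generator-pair commutators are: [a, b] = a².
The subgroup they normally generate is {e, a², a⁴, a⁶, a⁸, a¹⁰}, of order 6.
Check: |G/G'| = 24/6 = 4 is the order of the abelianisation.

Answer: 6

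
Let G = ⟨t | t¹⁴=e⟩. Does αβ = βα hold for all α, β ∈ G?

G has a single generator, so G is cyclic and hence abelian.

Answer: Yes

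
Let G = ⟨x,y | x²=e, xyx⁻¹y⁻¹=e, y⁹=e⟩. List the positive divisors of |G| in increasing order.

|G| = 18 = 2 · 3². By Lagrange's theorem the order of any subgroup divides 18; the divisors of 18 are 1, 2, 3, 6, 9, 18.

Answer: 1, 2, 3, 6, 9, 18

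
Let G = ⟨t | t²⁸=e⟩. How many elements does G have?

G is generated by a single element, so G is cyclic. The relator gives t²⁸ = e and no smaller power is forced to be e, so the 28 powers {e, t, t², t³, t⁴, t⁵, t⁶, t⁷, t⁸, t⁹, t²², t²³, t²¹, t²⁰, t²⁴, t²⁵, t²⁶, t²⁷, t¹², t¹³, t¹¹, t¹⁰, t¹⁴, t¹⁵, t¹⁶, t¹⁷, t¹⁸, t¹⁹} are distinct. Hence |G| = 28.

Answer: 28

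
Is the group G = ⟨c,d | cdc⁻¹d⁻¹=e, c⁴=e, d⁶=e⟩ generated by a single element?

|G| = 24, but the maximum element order in G is 12 < 24. No single element generates all of G, so G is not cyclic.

Answer: No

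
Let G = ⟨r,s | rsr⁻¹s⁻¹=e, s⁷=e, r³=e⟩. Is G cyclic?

|G| = 21. The element rs has order 21 (its powers give 21 distinct elements), so ⟨rs⟩ = G and G is cyclic.

Answer: Yes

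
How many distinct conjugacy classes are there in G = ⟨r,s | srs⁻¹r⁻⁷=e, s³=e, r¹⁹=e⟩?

The conjugacy classes (representative and size) are:
  [e] (size 1), [r¹¹] (size 3), [r¹⁴] (size 3), [r⁶] (size 3), [r¹⁷] (size 3), [r¹²] (size 3), [r¹⁰] (size 3), [r²s] (size 19), [r¹⁸s²] (size 19).
Class equation: 1 + 3 + 3 + 3 + 3 + 3 + 3 + 19 + 19 = 57 = |G|. So G has 9 conjugacy classes.

Answer: 9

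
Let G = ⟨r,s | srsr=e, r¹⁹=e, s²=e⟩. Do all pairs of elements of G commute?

r·s = rs but s·r = r¹⁸s, so r·s ≠ s·r and G is not abelian.

Answer: No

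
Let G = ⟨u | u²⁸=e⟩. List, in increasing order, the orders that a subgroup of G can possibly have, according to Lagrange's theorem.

|G| = 28 = 2² · 7. By Lagrange's theorem the order of any subgroup divides 28; the divisors of 28 are 1, 2, 4, 7, 14, 28.

Answer: 1, 2, 4, 7, 14, 28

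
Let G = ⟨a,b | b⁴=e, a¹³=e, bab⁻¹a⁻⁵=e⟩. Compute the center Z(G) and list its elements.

An element z ∈ Z(G) iff z commutes with every generator.
For example e is central: e·a = a = a·e; e·b = b = b·e.
Whereas a ∉ Z(G) since a·b = ab ≠ a⁵b = b·a.
Checking each of the 52 elements this way gives Z(G) = {e}, of order 1.

Answer: {e}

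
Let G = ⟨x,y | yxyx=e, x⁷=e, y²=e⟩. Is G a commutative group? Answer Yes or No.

x·y = xy but y·x = x⁶y, so x·y ≠ y·x and G is not abelian.

Answer: No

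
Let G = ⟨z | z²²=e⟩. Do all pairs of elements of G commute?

G has a single generator, so G is cyclic and hence abelian.

Answer: Yes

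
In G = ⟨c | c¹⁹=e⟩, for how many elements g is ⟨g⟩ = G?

G is cyclic of order 19. An element generates G iff its order is 19, and a cyclic group of order 19 has exactly φ(19) = 18 such elements.

Answer: 18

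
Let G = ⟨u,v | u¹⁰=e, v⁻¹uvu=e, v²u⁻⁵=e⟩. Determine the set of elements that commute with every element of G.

An element z ∈ Z(G) iff z commutes with every generator.
For example u⁵ is central: (u⁵)·u = u⁶ = u·(u⁵); (u⁵)·v = v⁻¹ = v·(u⁵).
Whereas u ∉ Z(G) since u·v = uv ≠ u⁴v⁻¹ = v·u.
Checking each of the 20 elements this way gives Z(G) = {e, u⁵}, of order 2.

Answer: {e, u⁵}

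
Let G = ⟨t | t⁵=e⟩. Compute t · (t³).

Compute t · (t³) by multiplying left to right and reducing via the relations at each step:
  t · t³ = t⁴

Answer: t⁴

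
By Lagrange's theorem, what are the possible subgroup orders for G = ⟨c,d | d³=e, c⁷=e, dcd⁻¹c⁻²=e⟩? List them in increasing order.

|G| = 21 = 3 · 7. By Lagrange's theorem the order of any subgroup divides 21; the divisors of 21 are 1, 3, 7, 21.

Answer: 1, 3, 7, 21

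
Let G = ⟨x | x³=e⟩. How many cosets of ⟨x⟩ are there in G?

First find ord(x) by computing successive powers:
  x¹ = x, x² = x², x³ = e.
So |⟨x⟩| = ord(x) = 3. With |G| = 3, by Lagrange [G : ⟨x⟩] = 3/3 = 1.

Answer: 1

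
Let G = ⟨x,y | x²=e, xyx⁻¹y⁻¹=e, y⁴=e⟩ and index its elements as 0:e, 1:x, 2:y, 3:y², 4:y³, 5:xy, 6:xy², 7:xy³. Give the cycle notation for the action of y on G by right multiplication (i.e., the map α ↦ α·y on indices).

(0 2 3 4)(1 5 6 7)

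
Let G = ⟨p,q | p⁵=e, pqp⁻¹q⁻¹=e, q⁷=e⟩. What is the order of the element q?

Compute successive powers until reaching e:
  q¹ = q, q² = q², q³ = q³, q⁴ = q⁴, q⁵ = q⁵, q⁶ = q⁶, q⁷ = e.
The smallest positive k with qᵏ = e is 7.

Answer: 7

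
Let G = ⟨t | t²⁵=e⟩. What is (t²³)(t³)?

Compute (t²³) · (t³) by multiplying left to right and reducing via the relations at each step:
  (t²³) · t³ = t

Answer: t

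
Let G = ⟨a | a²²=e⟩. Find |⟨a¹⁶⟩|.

|⟨a¹⁶⟩| equals the order of a¹⁶. Compute successive powers until reaching e:
  (a¹⁶)¹ = a¹⁶, (a¹⁶)² = a¹⁰, (a¹⁶)³ = a⁴, (a¹⁶)⁴ = a²⁰, (a¹⁶)⁵ = a¹⁴, (a¹⁶)⁶ = a⁸, (a¹⁶)⁷ = a², (a¹⁶)⁸ = a¹⁸, (a¹⁶)⁹ = a¹², (a¹⁶)¹⁰ = a⁶, (a¹⁶)¹¹ = e.
The smallest positive k with (a¹⁶)ᵏ = e is 11, so |⟨a¹⁶⟩| = 11.

Answer: 11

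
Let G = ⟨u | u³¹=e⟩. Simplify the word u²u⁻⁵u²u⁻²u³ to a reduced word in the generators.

Multiply left to right, reducing at each step:
  (u²) · u⁻⁵ = u²⁸
  (u²⁸) · u² = u³⁰
  (u³⁰) · u⁻² = u²⁸
  (u²⁸) · u³ = e

Answer: e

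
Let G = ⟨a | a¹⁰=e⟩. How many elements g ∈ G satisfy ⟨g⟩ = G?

G is cyclic of order 10. An element generates G iff its order is 10, and a cyclic group of order 10 has exactly φ(10) = 4 such elements.

Answer: 4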